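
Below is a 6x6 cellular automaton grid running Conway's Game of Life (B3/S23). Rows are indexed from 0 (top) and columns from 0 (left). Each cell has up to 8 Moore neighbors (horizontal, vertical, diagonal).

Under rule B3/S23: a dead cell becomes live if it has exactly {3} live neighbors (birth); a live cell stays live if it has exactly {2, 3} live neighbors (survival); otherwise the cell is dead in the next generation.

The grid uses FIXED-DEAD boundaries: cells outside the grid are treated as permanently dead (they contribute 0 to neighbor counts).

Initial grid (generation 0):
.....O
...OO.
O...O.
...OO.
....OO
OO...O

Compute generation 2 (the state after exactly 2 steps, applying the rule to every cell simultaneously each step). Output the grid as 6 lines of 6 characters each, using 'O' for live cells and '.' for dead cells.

Answer: ...OOO
...O.O
...O.O
......
...O.O
....OO

Derivation:
Simulating step by step:
Generation 0 (given above): 12 live cells
Generation 1: 10 live cells
....O.
...OOO
.....O
...O..
...O.O
....OO
Generation 2: 11 live cells
(generation 2 grid is the final answer)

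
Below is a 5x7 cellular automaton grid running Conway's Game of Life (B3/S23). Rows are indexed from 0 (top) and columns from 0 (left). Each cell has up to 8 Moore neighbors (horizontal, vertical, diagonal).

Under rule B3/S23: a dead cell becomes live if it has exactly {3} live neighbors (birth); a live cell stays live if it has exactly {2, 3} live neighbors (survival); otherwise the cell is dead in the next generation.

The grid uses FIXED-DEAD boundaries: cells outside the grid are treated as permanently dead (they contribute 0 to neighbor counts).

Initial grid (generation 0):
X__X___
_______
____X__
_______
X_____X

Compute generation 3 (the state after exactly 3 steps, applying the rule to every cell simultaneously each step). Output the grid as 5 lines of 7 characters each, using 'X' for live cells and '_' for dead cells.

Simulating step by step:
Generation 0 (given above): 5 live cells
Generation 1: 0 live cells
_______
_______
_______
_______
_______
Generation 2: 0 live cells
_______
_______
_______
_______
_______
Generation 3: 0 live cells
(generation 3 grid is the final answer)

Answer: _______
_______
_______
_______
_______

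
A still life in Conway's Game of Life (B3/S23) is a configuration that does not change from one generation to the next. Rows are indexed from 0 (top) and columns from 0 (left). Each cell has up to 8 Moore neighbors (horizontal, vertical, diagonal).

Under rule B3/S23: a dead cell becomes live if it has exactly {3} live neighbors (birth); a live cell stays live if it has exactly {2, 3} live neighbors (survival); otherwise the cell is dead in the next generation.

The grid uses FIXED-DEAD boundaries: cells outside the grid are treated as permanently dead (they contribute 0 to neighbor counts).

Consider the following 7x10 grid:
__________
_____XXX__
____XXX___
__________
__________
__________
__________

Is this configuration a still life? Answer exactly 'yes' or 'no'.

Answer: no

Derivation:
Compute generation 1 and compare to generation 0 (given above):
Generation 1:
______X___
____X__X__
____X__X__
_____X____
__________
__________
__________
Cell (0,6) differs: gen0=0 vs gen1=1 -> NOT a still life.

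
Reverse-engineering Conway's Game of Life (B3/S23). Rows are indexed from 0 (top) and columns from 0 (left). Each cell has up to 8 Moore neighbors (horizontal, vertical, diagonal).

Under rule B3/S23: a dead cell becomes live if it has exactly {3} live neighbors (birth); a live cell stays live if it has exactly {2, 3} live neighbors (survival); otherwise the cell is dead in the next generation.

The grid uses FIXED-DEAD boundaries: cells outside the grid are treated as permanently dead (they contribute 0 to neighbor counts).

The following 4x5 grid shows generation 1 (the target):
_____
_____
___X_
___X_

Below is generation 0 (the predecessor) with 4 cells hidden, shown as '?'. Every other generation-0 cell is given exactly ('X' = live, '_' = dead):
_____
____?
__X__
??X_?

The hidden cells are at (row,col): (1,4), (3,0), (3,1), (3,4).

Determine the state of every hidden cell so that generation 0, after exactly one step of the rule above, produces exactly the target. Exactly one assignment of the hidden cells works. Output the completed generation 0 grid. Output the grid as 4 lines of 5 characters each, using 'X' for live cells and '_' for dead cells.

Answer: _____
_____
__X__
__X_X

Derivation:
Hidden generation-0 cells (in order): (1,4), (3,0), (3,1), (3,4).
A hidden cell only influences target cells in its own 3x3 neighborhood. Try each of the 2^4 = 16 assignments, step the completed generation 0 forward once under B3/S23, and compare with the target:
  (1,4)=_ (3,0)=_ (3,1)=_ (3,4)=_ -> step gives (2,3)='_' but target has 'X' -> reject
  (1,4)=_ (3,0)=_ (3,1)=_ (3,4)=X -> step reproduces the target at every cell -> ACCEPT
  (1,4)=_ (3,0)=_ (3,1)=X (3,4)=_ -> step gives (2,1)='X' but target has '_' -> reject
  (1,4)=_ (3,0)=_ (3,1)=X (3,4)=X -> step gives (2,1)='X' but target has '_' -> reject
  (1,4)=_ (3,0)=X (3,1)=_ (3,4)=_ -> step gives (2,1)='X' but target has '_' -> reject
  (1,4)=_ (3,0)=X (3,1)=_ (3,4)=X -> step gives (2,1)='X' but target has '_' -> reject
  (1,4)=_ (3,0)=X (3,1)=X (3,4)=_ -> step gives (2,2)='X' but target has '_' -> reject
  (1,4)=_ (3,0)=X (3,1)=X (3,4)=X -> step gives (2,2)='X' but target has '_' -> reject
  (1,4)=X (3,0)=_ (3,1)=_ (3,4)=_ -> step gives (3,3)='_' but target has 'X' -> reject
  (1,4)=X (3,0)=_ (3,1)=_ (3,4)=X -> step gives (2,3)='_' but target has 'X' -> reject
  (1,4)=X (3,0)=_ (3,1)=X (3,4)=_ -> step gives (2,1)='X' but target has '_' -> reject
  (1,4)=X (3,0)=_ (3,1)=X (3,4)=X -> step gives (2,1)='X' but target has '_' -> reject
  (1,4)=X (3,0)=X (3,1)=_ (3,4)=_ -> step gives (2,1)='X' but target has '_' -> reject
  (1,4)=X (3,0)=X (3,1)=_ (3,4)=X -> step gives (2,1)='X' but target has '_' -> reject
  (1,4)=X (3,0)=X (3,1)=X (3,4)=_ -> step gives (2,2)='X' but target has '_' -> reject
  (1,4)=X (3,0)=X (3,1)=X (3,4)=X -> step gives (2,2)='X' but target has '_' -> reject
Unique solution: (1,4)=dead, (3,0)=dead, (3,1)=dead, (3,4)=live.
Check: live-neighbor counts of every cell in the completed generation 0:
00000
01110
02131
02130
Applying B3/S23 to generation 0 with these counts gives:
_____
_____
___X_
___X_
which matches the target exactly.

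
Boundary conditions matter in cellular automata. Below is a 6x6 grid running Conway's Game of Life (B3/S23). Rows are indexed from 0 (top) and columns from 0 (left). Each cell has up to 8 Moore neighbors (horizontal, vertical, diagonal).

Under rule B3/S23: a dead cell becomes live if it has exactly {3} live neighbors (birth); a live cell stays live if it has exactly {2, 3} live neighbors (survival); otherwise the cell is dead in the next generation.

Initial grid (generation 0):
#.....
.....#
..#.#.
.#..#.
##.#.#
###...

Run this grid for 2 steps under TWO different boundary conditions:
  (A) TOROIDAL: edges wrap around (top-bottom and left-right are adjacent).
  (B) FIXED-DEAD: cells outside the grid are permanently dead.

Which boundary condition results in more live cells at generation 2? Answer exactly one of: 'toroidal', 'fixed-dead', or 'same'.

Answer: toroidal

Derivation:
Under TOROIDAL boundary, generation 2:
#....#
......
#..#.#
#.#...
..####
#..#..
Population = 13

Under FIXED-DEAD boundary, generation 2:
......
....#.
...#.#
..#...
#.####
...#..
Population = 10

Comparison: toroidal=13, fixed-dead=10 -> toroidal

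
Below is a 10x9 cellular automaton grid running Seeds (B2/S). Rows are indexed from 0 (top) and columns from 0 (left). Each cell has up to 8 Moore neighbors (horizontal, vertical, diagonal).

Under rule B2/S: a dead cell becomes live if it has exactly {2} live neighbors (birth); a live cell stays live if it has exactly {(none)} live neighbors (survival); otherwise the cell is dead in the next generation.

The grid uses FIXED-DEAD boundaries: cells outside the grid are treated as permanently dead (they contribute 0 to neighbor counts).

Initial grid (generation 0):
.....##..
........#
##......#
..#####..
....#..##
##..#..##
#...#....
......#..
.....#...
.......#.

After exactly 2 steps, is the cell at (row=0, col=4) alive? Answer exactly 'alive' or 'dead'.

Answer: dead

Derivation:
Simulating step by step:
Generation 0 (given above): 24 live cells
Generation 1: 15 live cells
.......#.
##...##..
......#..
#........
#........
......#..
...#..#.#
....#....
.......#.
......#..
Generation 2: 15 live cells
##...#...
.........
.......#.
.#.......
.#.......
.....#...
....#....
...#.##.#
.....##..
.......#.

Cell (0,4) at generation 2: 0 -> dead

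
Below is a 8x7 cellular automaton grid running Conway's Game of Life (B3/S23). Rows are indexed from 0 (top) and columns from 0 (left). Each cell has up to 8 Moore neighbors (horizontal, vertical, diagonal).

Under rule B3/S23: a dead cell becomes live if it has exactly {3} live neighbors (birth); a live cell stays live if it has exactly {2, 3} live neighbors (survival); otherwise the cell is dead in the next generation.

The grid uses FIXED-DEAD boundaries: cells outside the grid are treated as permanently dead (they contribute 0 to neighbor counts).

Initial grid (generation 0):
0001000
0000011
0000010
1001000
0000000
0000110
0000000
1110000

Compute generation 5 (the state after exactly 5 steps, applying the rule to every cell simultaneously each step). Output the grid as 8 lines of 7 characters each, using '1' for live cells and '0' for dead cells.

Answer: 0000100
0001010
0000010
0001100
0000000
0000000
0000000
0000000

Derivation:
Simulating step by step:
Generation 0 (given above): 11 live cells
Generation 1: 9 live cells
0000000
0000111
0000111
0000000
0000100
0000000
0100000
0100000
Generation 2: 6 live cells
0000010
0000101
0000101
0000100
0000000
0000000
0000000
0000000
Generation 3: 6 live cells
0000010
0000101
0001100
0000010
0000000
0000000
0000000
0000000
Generation 4: 6 live cells
0000010
0001100
0001100
0000100
0000000
0000000
0000000
0000000
Generation 5: 6 live cells
(generation 5 grid is the final answer)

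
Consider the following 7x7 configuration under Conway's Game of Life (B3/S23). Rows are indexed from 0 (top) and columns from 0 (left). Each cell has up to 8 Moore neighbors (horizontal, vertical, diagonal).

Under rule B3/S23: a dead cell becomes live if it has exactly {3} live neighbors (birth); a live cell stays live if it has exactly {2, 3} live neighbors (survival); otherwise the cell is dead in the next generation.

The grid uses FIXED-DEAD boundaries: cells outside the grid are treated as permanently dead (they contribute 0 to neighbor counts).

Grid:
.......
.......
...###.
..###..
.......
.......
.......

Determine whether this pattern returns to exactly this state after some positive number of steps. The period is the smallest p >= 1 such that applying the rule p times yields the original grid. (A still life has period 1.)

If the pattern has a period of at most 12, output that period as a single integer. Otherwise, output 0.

Simulating and comparing each generation to the original:
Gen 0 (original, given above): 6 live cells
Gen 1: 6 live cells, differs from original
Gen 2: 6 live cells, MATCHES original -> period = 2

Answer: 2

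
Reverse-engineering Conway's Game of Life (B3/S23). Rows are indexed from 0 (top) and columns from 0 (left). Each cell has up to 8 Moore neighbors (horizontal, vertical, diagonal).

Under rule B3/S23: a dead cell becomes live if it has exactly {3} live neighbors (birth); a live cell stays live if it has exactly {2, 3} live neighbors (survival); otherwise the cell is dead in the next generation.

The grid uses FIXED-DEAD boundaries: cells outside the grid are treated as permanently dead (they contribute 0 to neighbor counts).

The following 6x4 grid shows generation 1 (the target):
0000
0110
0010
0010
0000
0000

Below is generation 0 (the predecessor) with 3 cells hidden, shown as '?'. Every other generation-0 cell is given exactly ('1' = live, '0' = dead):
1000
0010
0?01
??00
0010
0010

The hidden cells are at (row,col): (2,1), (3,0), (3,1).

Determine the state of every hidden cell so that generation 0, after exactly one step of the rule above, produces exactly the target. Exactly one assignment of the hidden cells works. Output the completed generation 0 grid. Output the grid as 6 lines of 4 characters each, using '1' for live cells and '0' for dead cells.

Hidden generation-0 cells (in order): (2,1), (3,0), (3,1).
A hidden cell only influences target cells in its own 3x3 neighborhood. Try each of the 2^3 = 8 assignments, step the completed generation 0 forward once under B3/S23, and compare with the target:
  (2,1)=0 (3,0)=0 (3,1)=0 -> step gives (1,1)='0' but target has '1' -> reject
  (2,1)=0 (3,0)=0 (3,1)=1 -> step gives (1,1)='0' but target has '1' -> reject
  (2,1)=0 (3,0)=1 (3,1)=0 -> step gives (1,1)='0' but target has '1' -> reject
  (2,1)=0 (3,0)=1 (3,1)=1 -> step gives (1,1)='0' but target has '1' -> reject
  (2,1)=1 (3,0)=0 (3,1)=0 -> step reproduces the target at every cell -> ACCEPT
  (2,1)=1 (3,0)=0 (3,1)=1 -> step gives (2,1)='1' but target has '0' -> reject
  (2,1)=1 (3,0)=1 (3,1)=0 -> step gives (2,1)='1' but target has '0' -> reject
  (2,1)=1 (3,0)=1 (3,1)=1 -> step gives (2,0)='1' but target has '0' -> reject
Unique solution: (2,1)=live, (3,0)=dead, (3,1)=dead.
Check: live-neighbor counts of every cell in the completed generation 0:
0211
2322
1131
1232
0212
0212
Applying B3/S23 to generation 0 with these counts gives:
0000
0110
0010
0010
0000
0000
which matches the target exactly.

Answer: 1000
0010
0101
0000
0010
0010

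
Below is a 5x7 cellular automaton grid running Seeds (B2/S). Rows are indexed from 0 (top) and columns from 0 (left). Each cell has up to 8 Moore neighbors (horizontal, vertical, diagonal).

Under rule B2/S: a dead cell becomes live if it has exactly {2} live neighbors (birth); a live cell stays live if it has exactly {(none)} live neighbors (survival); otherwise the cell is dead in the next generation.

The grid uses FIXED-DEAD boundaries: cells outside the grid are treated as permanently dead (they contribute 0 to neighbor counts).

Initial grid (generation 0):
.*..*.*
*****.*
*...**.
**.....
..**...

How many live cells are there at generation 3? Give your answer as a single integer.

Simulating step by step:
Generation 0 (given above): 16 live cells
Generation 1: 3 live cells
.......
.......
......*
.....*.
*......
Generation 2: 2 live cells
.......
.......
.....*.
......*
.......
Generation 3: 2 live cells
.......
.......
......*
.....*.
.......
Population at generation 3: 2

Answer: 2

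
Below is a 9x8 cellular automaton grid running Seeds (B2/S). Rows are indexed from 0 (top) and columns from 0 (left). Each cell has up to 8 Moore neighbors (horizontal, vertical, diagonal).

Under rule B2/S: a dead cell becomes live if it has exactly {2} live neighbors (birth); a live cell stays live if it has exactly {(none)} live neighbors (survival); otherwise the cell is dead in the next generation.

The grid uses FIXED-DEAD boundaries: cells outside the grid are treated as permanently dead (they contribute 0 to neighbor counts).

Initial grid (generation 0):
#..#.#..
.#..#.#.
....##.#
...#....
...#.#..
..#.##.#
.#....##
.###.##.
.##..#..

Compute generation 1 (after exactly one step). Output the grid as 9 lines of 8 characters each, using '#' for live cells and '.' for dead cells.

Answer: .##...#.
#.#....#
..#.....
..#.....
........
.#......
#.......
........
#.......

Derivation:
Simulating step by step:
Generation 0 (given above): 27 live cells
Generation 1: 11 live cells
(generation 1 grid is the final answer)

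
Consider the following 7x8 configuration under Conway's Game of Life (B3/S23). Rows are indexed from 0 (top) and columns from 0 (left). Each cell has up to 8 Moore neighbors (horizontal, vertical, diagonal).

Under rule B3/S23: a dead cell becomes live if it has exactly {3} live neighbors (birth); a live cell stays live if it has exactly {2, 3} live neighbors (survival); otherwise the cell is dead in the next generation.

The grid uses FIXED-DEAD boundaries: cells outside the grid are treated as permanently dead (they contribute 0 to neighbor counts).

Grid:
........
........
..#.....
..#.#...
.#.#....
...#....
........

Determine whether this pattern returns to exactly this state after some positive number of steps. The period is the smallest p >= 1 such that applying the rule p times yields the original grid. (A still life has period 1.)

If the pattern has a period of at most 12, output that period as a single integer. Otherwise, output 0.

Simulating and comparing each generation to the original:
Gen 0 (original, given above): 6 live cells
Gen 1: 6 live cells, differs from original
Gen 2: 6 live cells, MATCHES original -> period = 2

Answer: 2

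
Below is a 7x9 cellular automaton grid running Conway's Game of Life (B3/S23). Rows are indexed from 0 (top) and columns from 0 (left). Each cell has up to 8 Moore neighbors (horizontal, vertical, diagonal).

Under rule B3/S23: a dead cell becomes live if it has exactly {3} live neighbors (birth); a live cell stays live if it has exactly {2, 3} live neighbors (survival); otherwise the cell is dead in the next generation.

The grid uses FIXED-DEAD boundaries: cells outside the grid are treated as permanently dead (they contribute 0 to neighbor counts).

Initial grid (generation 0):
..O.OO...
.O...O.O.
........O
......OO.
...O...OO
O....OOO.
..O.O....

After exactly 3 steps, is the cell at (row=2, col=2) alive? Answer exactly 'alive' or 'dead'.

Answer: dead

Derivation:
Simulating step by step:
Generation 0 (given above): 18 live cells
Generation 1: 18 live cells
....OOO..
....OOO..
........O
......O..
.....O..O
...OOOOOO
.....OO..
Generation 2: 10 live cells
....O.O..
....O.OO.
......OO.
.......O.
........O
........O
.........
Generation 3: 9 live cells
......OO.
.........
.....O..O
......OOO
.......OO
.........
.........

Cell (2,2) at generation 3: 0 -> dead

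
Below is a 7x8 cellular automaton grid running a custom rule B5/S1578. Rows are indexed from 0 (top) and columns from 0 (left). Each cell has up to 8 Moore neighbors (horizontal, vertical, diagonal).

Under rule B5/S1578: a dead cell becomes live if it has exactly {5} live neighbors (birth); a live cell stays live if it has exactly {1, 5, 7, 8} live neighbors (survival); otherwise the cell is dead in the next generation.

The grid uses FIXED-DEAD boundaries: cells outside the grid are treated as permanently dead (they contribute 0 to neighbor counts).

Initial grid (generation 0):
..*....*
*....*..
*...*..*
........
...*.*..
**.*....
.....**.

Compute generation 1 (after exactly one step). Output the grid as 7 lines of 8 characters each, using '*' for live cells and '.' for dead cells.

Answer: ........
*....*..
*...*...
........
...*....
**.*....
.....**.

Derivation:
Simulating step by step:
Generation 0 (given above): 14 live cells
Generation 1: 10 live cells
(generation 1 grid is the final answer)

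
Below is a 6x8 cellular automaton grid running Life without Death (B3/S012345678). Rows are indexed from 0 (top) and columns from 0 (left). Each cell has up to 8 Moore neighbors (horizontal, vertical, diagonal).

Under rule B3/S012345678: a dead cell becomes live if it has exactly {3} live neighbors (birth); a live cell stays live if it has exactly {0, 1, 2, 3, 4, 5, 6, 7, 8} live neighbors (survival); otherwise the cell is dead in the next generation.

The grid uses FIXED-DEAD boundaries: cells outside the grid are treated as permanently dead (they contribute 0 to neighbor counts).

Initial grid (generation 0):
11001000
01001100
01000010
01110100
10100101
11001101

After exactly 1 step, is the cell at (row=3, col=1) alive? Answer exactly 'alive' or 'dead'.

Simulating step by step:
Generation 0 (given above): 21 live cells
Generation 1: 27 live cells
11001100
01101100
11010010
11111100
10100101
11001101

Cell (3,1) at generation 1: 1 -> alive

Answer: alive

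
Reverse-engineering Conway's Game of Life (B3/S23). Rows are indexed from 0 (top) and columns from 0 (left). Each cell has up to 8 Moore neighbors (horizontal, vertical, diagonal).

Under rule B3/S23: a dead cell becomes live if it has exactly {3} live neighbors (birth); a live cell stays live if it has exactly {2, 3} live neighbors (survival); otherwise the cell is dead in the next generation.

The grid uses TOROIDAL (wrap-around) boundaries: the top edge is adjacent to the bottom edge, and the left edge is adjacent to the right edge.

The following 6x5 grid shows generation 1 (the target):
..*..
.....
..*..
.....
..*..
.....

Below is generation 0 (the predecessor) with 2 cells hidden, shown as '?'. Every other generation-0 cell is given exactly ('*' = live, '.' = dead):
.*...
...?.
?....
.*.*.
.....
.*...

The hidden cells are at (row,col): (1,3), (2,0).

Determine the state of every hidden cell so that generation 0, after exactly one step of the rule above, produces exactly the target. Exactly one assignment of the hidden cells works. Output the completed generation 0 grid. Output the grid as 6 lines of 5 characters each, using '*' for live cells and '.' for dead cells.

Answer: .*...
...*.
.....
.*.*.
.....
.*...

Derivation:
Hidden generation-0 cells (in order): (1,3), (2,0).
A hidden cell only influences target cells in its own 3x3 neighborhood. Try each of the 2^2 = 4 assignments, step the completed generation 0 forward once under B3/S23, and compare with the target:
  (1,3)=. (2,0)=. -> step gives (0,2)='.' but target has '*' -> reject
  (1,3)=. (2,0)=* -> step gives (0,2)='.' but target has '*' -> reject
  (1,3)=* (2,0)=. -> step reproduces the target at every cell -> ACCEPT
  (1,3)=* (2,0)=* -> step gives (2,4)='*' but target has '.' -> reject
Unique solution: (1,3)=live, (2,0)=dead.
Check: live-neighbor counts of every cell in the completed generation 0:
21311
11201
11322
10201
22311
21200
Applying B3/S23 to generation 0 with these counts gives:
..*..
.....
..*..
.....
..*..
.....
which matches the target exactly.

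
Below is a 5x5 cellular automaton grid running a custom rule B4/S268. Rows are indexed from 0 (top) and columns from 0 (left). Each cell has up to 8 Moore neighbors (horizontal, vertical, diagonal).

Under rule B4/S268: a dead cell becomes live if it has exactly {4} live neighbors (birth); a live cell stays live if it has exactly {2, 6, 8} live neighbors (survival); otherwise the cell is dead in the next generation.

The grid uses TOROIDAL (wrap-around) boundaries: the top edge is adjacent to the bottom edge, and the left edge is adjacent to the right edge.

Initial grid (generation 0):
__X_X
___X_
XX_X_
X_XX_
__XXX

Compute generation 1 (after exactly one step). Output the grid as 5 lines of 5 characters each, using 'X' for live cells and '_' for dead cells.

Simulating step by step:
Generation 0 (given above): 12 live cells
Generation 1: 5 live cells
(generation 1 grid is the final answer)

Answer: _____
__X_X
X____
_____
_X_X_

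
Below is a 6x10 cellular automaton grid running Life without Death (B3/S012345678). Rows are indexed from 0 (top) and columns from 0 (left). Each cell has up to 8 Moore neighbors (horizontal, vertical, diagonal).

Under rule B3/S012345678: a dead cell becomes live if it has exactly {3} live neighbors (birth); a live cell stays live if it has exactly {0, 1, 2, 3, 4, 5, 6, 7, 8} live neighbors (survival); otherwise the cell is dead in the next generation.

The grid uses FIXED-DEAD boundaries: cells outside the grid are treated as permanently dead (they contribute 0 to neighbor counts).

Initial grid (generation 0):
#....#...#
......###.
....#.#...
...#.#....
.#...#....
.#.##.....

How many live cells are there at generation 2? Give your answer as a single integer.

Simulating step by step:
Generation 0 (given above): 15 live cells
Generation 1: 21 live cells
#....#####
......###.
....#.#...
...#.##...
.#.#.#....
.####.....
Generation 2: 24 live cells
#....#####
......####
....#.#...
..##.##...
.#.#.##...
.####.....
Population at generation 2: 24

Answer: 24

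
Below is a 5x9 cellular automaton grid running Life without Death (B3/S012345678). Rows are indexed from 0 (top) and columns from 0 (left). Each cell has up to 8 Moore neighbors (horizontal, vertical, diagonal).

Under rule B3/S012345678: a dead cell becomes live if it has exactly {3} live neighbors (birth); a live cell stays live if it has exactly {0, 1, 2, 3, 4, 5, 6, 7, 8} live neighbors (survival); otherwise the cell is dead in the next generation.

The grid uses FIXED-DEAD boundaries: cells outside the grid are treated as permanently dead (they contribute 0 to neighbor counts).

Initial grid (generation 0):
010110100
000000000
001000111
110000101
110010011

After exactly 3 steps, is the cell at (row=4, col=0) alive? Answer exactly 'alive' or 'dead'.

Simulating step by step:
Generation 0 (given above): 17 live cells
Generation 1: 24 live cells
010110100
001101100
011000111
111001101
110010011
Generation 2: 30 live cells
010110100
001101100
111010111
111101101
111011111
Generation 3: 31 live cells
010110100
101101100
111010111
111101101
111011111

Cell (4,0) at generation 3: 1 -> alive

Answer: alive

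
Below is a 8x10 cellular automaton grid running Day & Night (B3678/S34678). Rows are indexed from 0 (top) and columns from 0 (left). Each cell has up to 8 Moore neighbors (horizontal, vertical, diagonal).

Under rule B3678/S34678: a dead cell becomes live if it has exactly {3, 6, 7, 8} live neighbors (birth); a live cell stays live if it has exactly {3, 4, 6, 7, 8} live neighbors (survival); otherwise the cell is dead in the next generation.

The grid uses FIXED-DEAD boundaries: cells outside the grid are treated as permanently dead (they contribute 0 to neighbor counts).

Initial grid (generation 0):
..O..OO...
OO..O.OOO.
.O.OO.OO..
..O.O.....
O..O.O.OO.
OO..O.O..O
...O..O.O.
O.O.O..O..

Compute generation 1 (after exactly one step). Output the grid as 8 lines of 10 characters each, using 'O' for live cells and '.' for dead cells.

Answer: .O...OO...
.O..OO....
OO.OO.OOO.
.OO.O...O.
..OO.OO...
..OOO.O...
O.OOO.....
...O......

Derivation:
Simulating step by step:
Generation 0 (given above): 33 live cells
Generation 1: 30 live cells
(generation 1 grid is the final answer)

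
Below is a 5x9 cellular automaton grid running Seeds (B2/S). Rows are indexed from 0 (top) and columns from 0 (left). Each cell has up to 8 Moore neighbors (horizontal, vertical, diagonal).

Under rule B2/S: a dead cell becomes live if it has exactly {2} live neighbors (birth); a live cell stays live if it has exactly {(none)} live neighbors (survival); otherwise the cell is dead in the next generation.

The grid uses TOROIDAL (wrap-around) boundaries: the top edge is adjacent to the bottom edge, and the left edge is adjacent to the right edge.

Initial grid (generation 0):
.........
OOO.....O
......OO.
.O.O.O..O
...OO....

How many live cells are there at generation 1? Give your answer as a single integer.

Answer: 9

Derivation:
Simulating step by step:
Generation 0 (given above): 12 live cells
Generation 1: 9 live cells
....O...O
......O..
...OOO...
O........
O....O...
Population at generation 1: 9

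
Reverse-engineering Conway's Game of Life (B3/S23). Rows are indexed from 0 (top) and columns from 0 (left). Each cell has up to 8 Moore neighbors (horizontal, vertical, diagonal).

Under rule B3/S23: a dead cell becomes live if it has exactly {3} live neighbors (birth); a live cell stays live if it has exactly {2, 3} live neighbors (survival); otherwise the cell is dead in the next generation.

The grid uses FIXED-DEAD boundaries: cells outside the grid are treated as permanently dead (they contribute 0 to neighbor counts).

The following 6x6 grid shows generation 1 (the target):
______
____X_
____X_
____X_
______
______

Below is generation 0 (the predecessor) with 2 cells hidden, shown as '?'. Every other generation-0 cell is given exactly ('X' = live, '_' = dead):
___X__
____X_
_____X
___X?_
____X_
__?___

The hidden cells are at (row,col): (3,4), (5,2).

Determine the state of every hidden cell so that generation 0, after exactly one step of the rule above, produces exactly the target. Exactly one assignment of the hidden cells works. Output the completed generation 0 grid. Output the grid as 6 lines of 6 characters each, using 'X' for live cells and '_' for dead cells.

Answer: ___X__
____X_
_____X
___X__
____X_
______

Derivation:
Hidden generation-0 cells (in order): (3,4), (5,2).
A hidden cell only influences target cells in its own 3x3 neighborhood. Try each of the 2^2 = 4 assignments, step the completed generation 0 forward once under B3/S23, and compare with the target:
  (3,4)=_ (5,2)=_ -> step reproduces the target at every cell -> ACCEPT
  (3,4)=_ (5,2)=X -> step gives (4,3)='X' but target has '_' -> reject
  (3,4)=X (5,2)=_ -> step gives (2,3)='X' but target has '_' -> reject
  (3,4)=X (5,2)=X -> step gives (2,3)='X' but target has '_' -> reject
Unique solution: (3,4)=dead, (5,2)=dead.
Check: live-neighbor counts of every cell in the completed generation 0:
001121
001222
001231
001132
001211
000111
Applying B3/S23 to generation 0 with these counts gives:
______
____X_
____X_
____X_
______
______
which matches the target exactly.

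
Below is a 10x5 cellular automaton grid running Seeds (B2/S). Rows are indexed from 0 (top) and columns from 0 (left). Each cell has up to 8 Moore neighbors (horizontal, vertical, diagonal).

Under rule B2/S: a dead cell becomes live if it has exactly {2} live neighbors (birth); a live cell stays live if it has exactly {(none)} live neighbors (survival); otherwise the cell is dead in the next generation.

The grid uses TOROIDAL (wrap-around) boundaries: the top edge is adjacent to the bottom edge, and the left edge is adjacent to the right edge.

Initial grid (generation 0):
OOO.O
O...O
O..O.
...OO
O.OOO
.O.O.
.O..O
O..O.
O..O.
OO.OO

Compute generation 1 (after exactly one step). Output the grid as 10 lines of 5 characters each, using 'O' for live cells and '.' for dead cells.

Answer: .....
.....
.OO..
.....
.....
.....
.....
.....
.....
.....

Derivation:
Simulating step by step:
Generation 0 (given above): 26 live cells
Generation 1: 2 live cells
(generation 1 grid is the final answer)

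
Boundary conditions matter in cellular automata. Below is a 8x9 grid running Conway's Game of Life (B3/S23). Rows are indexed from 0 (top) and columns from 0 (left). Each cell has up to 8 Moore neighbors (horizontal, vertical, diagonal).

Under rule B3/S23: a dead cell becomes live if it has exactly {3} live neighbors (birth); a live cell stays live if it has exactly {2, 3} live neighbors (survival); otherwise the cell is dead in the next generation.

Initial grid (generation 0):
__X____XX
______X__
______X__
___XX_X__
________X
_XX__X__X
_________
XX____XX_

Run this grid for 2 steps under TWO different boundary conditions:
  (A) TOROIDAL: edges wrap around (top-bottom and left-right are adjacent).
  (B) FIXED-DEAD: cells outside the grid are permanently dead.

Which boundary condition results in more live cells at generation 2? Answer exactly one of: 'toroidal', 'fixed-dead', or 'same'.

Under TOROIDAL boundary, generation 2:
_X____X_X
X_____X_X
_____X_X_
___X_X_X_
_X_XXX___
X_X_XX___
______X__
__X___X__
Population = 22

Under FIXED-DEAD boundary, generation 2:
_________
______X__
_____X_X_
___X_X_XX
___XXX___
_XX_XX_X_
_________
_________
Population = 15

Comparison: toroidal=22, fixed-dead=15 -> toroidal

Answer: toroidal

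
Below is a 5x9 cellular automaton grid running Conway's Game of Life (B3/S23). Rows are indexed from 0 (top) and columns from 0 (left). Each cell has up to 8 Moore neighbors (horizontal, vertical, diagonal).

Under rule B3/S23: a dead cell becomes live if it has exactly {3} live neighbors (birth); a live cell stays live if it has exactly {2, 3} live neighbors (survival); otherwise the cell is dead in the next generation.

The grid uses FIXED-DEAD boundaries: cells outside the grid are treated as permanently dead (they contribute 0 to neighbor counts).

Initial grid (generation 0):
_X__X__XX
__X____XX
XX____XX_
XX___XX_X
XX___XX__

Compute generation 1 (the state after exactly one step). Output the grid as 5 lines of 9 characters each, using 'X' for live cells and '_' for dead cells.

Answer: _______XX
X_X______
X_X__X___
__X______
XX___XXX_

Derivation:
Simulating step by step:
Generation 0 (given above): 20 live cells
Generation 1: 13 live cells
(generation 1 grid is the final answer)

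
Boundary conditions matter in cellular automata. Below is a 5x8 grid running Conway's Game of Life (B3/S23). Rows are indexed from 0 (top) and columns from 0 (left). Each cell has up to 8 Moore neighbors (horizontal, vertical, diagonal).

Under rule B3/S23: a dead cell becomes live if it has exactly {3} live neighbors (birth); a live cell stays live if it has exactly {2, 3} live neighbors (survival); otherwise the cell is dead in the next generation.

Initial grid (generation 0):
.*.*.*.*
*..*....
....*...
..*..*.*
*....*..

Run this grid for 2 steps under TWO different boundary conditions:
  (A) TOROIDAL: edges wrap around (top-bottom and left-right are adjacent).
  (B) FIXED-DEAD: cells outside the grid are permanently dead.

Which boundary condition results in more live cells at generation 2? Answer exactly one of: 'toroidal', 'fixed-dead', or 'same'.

Under TOROIDAL boundary, generation 2:
......*.
*...*..*
..*.....
***...**
..***...
Population = 13

Under FIXED-DEAD boundary, generation 2:
..*.....
..*.....
..*.....
...**.*.
......*.
Population = 7

Comparison: toroidal=13, fixed-dead=7 -> toroidal

Answer: toroidal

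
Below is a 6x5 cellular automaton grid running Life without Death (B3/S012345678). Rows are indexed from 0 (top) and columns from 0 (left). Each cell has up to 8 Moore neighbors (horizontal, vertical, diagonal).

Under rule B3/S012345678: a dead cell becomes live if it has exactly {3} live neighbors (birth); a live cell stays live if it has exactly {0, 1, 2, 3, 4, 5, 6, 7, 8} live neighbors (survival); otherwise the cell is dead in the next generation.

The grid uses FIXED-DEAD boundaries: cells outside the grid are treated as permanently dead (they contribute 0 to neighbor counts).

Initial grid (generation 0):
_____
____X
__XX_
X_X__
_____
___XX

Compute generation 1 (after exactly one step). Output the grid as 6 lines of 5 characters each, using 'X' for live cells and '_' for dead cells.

Answer: _____
___XX
_XXX_
XXXX_
___X_
___XX

Derivation:
Simulating step by step:
Generation 0 (given above): 7 live cells
Generation 1: 12 live cells
(generation 1 grid is the final answer)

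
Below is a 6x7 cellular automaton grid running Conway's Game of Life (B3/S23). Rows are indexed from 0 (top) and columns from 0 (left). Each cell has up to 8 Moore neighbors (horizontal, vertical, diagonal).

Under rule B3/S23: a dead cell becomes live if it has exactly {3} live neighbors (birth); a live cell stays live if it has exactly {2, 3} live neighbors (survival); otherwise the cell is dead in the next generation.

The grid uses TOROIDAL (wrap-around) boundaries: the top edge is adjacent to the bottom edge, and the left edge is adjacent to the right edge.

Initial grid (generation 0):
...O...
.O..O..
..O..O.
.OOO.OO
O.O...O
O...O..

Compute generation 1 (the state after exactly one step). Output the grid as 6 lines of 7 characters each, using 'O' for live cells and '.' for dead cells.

Answer: ...OO..
..OOO..
O....OO
...OOO.
..O.O..
OO.O..O

Derivation:
Simulating step by step:
Generation 0 (given above): 15 live cells
Generation 1: 17 live cells
(generation 1 grid is the final answer)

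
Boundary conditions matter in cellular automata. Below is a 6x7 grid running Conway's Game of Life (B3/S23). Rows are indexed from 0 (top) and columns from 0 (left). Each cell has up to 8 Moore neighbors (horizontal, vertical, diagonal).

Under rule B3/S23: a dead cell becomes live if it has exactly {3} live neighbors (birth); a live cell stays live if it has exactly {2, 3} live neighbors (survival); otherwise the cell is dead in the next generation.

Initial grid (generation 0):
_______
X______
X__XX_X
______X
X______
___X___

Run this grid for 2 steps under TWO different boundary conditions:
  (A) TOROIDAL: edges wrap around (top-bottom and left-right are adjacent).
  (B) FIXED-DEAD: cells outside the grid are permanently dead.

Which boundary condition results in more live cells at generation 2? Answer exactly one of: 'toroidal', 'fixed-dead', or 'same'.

Answer: toroidal

Derivation:
Under TOROIDAL boundary, generation 2:
_______
X____X_
_______
X____X_
_______
_______
Population = 4

Under FIXED-DEAD boundary, generation 2:
_______
_______
_______
_______
_______
_______
Population = 0

Comparison: toroidal=4, fixed-dead=0 -> toroidal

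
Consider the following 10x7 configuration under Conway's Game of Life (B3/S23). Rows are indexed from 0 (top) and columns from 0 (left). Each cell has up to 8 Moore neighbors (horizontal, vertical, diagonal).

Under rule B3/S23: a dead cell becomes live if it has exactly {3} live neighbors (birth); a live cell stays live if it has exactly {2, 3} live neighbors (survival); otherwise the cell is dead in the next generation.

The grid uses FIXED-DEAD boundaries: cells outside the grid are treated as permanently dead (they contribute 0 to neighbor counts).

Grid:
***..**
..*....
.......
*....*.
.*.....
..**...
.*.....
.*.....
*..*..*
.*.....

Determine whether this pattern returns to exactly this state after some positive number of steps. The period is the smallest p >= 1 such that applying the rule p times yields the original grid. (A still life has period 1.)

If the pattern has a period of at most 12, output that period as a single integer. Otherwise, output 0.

Simulating and comparing each generation to the original:
Gen 0 (original, given above): 17 live cells
Gen 1: 14 live cells, differs from original
Gen 2: 10 live cells, differs from original
Gen 3: 8 live cells, differs from original
Gen 4: 4 live cells, differs from original
Gen 5: 4 live cells, differs from original
Gen 6: 4 live cells, differs from original
Gen 7: 4 live cells, differs from original
Gen 8: 4 live cells, differs from original
Gen 9: 4 live cells, differs from original
Gen 10: 4 live cells, differs from original
Gen 11: 4 live cells, differs from original
Gen 12: 4 live cells, differs from original
No period found within 12 steps.

Answer: 0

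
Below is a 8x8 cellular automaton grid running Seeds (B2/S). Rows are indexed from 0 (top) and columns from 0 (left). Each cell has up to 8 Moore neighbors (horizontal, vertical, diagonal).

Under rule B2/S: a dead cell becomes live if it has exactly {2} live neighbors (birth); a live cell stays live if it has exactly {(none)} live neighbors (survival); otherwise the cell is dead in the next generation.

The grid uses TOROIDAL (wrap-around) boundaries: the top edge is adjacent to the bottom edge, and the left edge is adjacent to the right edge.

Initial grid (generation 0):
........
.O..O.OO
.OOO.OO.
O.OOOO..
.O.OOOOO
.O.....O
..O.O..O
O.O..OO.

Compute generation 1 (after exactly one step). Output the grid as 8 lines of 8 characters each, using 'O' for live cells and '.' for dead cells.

Answer: ..OOO...
........
........
........
........
........
........
....O...

Derivation:
Simulating step by step:
Generation 0 (given above): 29 live cells
Generation 1: 4 live cells
(generation 1 grid is the final answer)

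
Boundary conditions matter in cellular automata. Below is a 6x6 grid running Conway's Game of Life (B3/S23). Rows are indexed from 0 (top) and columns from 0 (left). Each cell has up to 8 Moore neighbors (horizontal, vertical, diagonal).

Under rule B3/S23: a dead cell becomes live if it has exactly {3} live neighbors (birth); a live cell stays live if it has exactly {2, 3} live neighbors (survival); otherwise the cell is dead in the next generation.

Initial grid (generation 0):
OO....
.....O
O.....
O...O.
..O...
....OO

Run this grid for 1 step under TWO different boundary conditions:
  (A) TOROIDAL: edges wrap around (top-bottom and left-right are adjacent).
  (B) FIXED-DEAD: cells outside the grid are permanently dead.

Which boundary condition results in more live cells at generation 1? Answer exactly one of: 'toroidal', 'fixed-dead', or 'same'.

Answer: toroidal

Derivation:
Under TOROIDAL boundary, generation 1:
O...O.
.O...O
O.....
.O...O
...OO.
OO...O
Population = 12

Under FIXED-DEAD boundary, generation 1:
......
OO....
......
.O....
...OOO
......
Population = 6

Comparison: toroidal=12, fixed-dead=6 -> toroidal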